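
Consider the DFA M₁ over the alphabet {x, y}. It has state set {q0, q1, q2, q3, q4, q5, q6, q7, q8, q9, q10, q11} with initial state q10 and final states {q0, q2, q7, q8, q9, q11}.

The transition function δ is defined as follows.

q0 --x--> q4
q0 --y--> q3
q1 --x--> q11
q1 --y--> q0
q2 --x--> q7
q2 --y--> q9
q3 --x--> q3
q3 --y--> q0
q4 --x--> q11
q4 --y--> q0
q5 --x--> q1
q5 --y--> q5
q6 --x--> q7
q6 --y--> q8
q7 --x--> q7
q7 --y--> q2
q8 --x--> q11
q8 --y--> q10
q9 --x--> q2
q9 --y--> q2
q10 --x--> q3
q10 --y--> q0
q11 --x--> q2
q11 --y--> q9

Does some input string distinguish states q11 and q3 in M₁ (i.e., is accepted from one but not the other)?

Yes

Reachable states from the start: {q0,q2,q3,q4,q7,q9,q10,q11}. Unreachable: {q1,q5,q6,q8} — drop them.
P0 = {q0,q2,q7,q9,q11} | {q3,q4,q10}.
Refine {q0,q2,q7,q9,q11} on symbol x: members go to different blocks, giving {q2,q7,q9,q11} and {q0}.
Split {q3,q4,q10} by δ(·,x) → {q3,q10} and {q4}.
Stable partition: {q2,q7,q9,q11} | {q3,q10} | {q0} | {q4} — 4 equivalence classes.
q11 and q3 end up in different blocks, so they are distinguishable. For instance, the string 'ε' is accepted from only q11.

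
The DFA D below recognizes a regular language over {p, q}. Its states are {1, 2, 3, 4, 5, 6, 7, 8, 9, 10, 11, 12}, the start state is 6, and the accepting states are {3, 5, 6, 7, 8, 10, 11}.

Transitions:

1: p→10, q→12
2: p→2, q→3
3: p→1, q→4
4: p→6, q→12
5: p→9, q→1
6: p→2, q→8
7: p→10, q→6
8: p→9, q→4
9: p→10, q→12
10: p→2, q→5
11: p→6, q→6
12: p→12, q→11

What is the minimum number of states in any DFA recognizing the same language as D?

Reachable states from the start: {1,2,3,4,5,6,8,9,10,11,12}. Unreachable: {7} — drop them.
Initial partition by acceptance: {3,5,6,8,10,11} | {1,2,4,9,12}.
Refine {3,5,6,8,10,11} on symbol p: members go to different blocks, giving {3,5,6,8,10} and {11}.
On input q, block {3,5,6,8,10} splits into {3,5,8} and {6,10}.
On input p, block {1,2,4,9,12} splits into {1,4,9} and {2,12}.
On input q, block {2,12} splits into {2} and {12}.
No further refinement is possible. Final partition (6 blocks): {3,5,8} | {1,4,9} | {11} | {6,10} | {2} | {12}.

6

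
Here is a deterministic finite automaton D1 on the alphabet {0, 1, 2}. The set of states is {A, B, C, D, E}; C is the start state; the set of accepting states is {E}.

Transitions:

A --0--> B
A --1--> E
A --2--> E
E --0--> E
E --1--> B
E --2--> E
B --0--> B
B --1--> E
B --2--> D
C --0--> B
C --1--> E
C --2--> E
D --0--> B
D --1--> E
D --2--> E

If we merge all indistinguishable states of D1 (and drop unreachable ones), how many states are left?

Reachable states from the start: {B,C,D,E}. Unreachable: {A} — drop them.
P0 = {E} | {B,C,D}.
Refine {B,C,D} on symbol 2: members go to different blocks, giving {C,D} and {B}.
No further refinement is possible. Final partition (3 blocks): {E} | {C,D} | {B}.

3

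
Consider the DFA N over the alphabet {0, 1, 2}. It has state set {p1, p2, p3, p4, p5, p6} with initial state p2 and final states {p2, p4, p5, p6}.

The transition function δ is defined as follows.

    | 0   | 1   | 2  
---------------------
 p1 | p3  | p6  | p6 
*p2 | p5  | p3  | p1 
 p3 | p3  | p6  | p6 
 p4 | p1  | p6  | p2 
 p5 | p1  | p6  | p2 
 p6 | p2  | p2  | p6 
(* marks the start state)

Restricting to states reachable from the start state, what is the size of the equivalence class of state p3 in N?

States {p4} cannot be reached from the start state, so discard them.
Initial partition by acceptance: {p2,p5,p6} | {p1,p3}.
Refine {p2,p5,p6} on symbol 0: members go to different blocks, giving {p2,p6} and {p5}.
Split {p2,p6} by δ(·,0) → {p2} and {p6}.
No further refinement is possible. Final partition (4 blocks): {p2} | {p1,p3} | {p5} | {p6}.
The equivalence class containing p3 is {p1,p3}, of size 2.

2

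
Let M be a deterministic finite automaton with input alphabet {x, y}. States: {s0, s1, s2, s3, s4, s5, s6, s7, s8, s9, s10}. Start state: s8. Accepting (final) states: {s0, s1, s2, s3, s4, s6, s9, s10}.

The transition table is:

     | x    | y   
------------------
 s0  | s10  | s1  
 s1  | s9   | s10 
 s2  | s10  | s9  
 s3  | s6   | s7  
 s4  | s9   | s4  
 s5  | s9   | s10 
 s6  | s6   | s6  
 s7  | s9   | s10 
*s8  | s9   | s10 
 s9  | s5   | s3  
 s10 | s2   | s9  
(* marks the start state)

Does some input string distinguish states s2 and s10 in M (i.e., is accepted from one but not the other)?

No

Reachable states from the start: {s2,s3,s5,s6,s7,s8,s9,s10}. Unreachable: {s0,s1,s4} — drop them.
Initial partition by acceptance: {s2,s3,s6,s9,s10} | {s5,s7,s8}.
Refine {s2,s3,s6,s9,s10} on symbol x: members go to different blocks, giving {s2,s3,s6,s10} and {s9}.
On input y, block {s2,s3,s6,s10} splits into {s2,s10} and {s3} and {s6}.
No further refinement is possible. Final partition (5 blocks): {s2,s10} | {s5,s7,s8} | {s9} | {s3} | {s6}.
s2 and s10 lie in the same block of the stable partition, so they are equivalent — no string distinguishes them.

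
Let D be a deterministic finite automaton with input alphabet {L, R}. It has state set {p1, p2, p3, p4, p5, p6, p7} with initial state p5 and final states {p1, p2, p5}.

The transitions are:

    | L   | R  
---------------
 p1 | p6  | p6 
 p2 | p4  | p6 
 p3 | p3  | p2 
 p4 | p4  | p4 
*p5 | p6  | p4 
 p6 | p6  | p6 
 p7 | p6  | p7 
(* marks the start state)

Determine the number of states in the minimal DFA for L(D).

States {p1,p2,p3,p7} cannot be reached from the start state, so discard them.
Initial partition by acceptance: {p5} | {p4,p6}.
No further refinement is possible. Final partition (2 blocks): {p5} | {p4,p6}.

2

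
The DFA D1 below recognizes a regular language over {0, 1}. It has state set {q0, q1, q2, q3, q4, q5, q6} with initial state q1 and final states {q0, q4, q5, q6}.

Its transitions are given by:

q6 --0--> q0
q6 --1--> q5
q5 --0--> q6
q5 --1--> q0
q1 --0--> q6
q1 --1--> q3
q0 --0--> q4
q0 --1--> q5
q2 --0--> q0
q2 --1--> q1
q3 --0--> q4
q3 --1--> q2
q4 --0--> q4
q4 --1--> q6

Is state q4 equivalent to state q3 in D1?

No

P0 = {q0,q4,q5,q6} | {q1,q2,q3}.
No further refinement is possible. Final partition (2 blocks): {q0,q4,q5,q6} | {q1,q2,q3}.
q4 and q3 end up in different blocks, so they are distinguishable. For instance, the string 'ε' is accepted from only q4.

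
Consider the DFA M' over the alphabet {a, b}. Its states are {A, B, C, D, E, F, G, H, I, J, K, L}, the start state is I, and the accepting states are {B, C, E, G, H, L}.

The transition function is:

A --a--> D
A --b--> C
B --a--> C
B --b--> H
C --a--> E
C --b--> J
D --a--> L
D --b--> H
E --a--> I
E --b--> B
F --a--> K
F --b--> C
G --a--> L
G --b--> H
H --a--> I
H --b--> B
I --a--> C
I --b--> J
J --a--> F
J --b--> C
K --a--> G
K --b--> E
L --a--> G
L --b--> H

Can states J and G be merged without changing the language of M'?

First remove the unreachable states {A,D}; 10 states remain.
Initial partition by acceptance: {B,C,E,G,H,L} | {F,I,J,K}.
On input a, block {B,C,E,G,H,L} splits into {B,C,G,L} and {E,H}.
Refine {B,C,G,L} on symbol a: members go to different blocks, giving {B,G,L} and {C}.
Refine {B,G,L} on symbol a: members go to different blocks, giving {G,L} and {B}.
Split {F,I,J,K} by δ(·,a) → {F,J} and {I} and {K}.
Refine {F,J} on symbol a: members go to different blocks, giving {F} and {J}.
Stable partition: {G,L} | {F} | {E,H} | {C} | {B} | {I} | {K} | {J} — 8 equivalence classes.
J and G end up in different blocks, so they are distinguishable. For instance, the string 'ε' is accepted from only G.

No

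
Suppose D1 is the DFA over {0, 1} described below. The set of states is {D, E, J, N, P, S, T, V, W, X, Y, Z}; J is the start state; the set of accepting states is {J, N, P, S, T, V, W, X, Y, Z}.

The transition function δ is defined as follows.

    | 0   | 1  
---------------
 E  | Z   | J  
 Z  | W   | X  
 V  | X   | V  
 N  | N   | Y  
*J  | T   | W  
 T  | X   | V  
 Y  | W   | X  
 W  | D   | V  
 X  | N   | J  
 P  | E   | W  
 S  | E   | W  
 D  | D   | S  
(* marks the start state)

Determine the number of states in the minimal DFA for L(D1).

First remove the unreachable states {P}; 11 states remain.
Start with accepting vs non-accepting: {J,N,S,T,V,W,X,Y,Z} | {D,E}.
Split {J,N,S,T,V,W,X,Y,Z} by δ(·,0) → {J,N,T,V,X,Y,Z} and {S,W}.
On input 0, block {J,N,T,V,X,Y,Z} splits into {J,N,T,V,X} and {Y,Z}.
Split {J,N,T,V,X} by δ(·,1) → {T,V,X} and {N} and {J}.
On input 0, block {T,V,X} splits into {T,V} and {X}.
Refine {D,E} on symbol 0: members go to different blocks, giving {D} and {E}.
Refine {S,W} on symbol 0: members go to different blocks, giving {W} and {S}.
Stable partition: {T,V} | {D} | {W} | {Y,Z} | {N} | {J} | {X} | {E} | {S} — 9 equivalence classes.

9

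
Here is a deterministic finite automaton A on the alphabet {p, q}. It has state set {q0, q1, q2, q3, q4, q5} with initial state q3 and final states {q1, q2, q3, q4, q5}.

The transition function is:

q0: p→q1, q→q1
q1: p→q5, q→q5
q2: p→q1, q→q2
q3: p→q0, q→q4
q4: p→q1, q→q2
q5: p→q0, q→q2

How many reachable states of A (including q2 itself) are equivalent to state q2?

2

Every state is reachable, so we keep all 6.
Initial partition by acceptance: {q1,q2,q3,q4,q5} | {q0}.
On input p, block {q1,q2,q3,q4,q5} splits into {q1,q2,q4} and {q3,q5}.
Refine {q1,q2,q4} on symbol p: members go to different blocks, giving {q2,q4} and {q1}.
No further refinement is possible. Final partition (4 blocks): {q2,q4} | {q0} | {q3,q5} | {q1}.
State q2 belongs to the block {q2,q4}, which has 2 states.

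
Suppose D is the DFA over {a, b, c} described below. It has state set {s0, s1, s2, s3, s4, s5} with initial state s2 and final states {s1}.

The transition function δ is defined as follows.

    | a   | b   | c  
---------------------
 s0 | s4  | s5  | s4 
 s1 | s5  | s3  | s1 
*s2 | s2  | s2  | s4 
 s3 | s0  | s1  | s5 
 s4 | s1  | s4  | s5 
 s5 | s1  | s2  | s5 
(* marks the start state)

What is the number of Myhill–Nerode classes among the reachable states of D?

6

All states are reachable from the start state.
Start with accepting vs non-accepting: {s1} | {s0,s2,s3,s4,s5}.
Refine {s0,s2,s3,s4,s5} on symbol a: members go to different blocks, giving {s0,s2,s3} and {s4,s5}.
On input a, block {s0,s2,s3} splits into {s2,s3} and {s0}.
On input a, block {s2,s3} splits into {s2} and {s3}.
Split {s4,s5} by δ(·,b) → {s4} and {s5}.
No further refinement is possible. Final partition (6 blocks): {s1} | {s2} | {s4} | {s0} | {s3} | {s5}.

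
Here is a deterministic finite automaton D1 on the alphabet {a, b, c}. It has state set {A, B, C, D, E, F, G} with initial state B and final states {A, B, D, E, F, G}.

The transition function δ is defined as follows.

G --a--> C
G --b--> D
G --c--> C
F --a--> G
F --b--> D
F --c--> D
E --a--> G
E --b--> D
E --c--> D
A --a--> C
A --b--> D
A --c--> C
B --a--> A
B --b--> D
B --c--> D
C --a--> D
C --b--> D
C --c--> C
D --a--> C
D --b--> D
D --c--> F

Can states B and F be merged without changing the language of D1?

First remove the unreachable states {E}; 6 states remain.
Initial partition by acceptance: {A,B,D,F,G} | {C}.
On input a, block {A,B,D,F,G} splits into {A,D,G} and {B,F}.
Split {A,D,G} by δ(·,c) → {A,G} and {D}.
The partition is now stable with 4 blocks: {A,G} | {C} | {B,F} | {D}.
B and F lie in the same block of the stable partition, so they are equivalent — no string distinguishes them.

Yes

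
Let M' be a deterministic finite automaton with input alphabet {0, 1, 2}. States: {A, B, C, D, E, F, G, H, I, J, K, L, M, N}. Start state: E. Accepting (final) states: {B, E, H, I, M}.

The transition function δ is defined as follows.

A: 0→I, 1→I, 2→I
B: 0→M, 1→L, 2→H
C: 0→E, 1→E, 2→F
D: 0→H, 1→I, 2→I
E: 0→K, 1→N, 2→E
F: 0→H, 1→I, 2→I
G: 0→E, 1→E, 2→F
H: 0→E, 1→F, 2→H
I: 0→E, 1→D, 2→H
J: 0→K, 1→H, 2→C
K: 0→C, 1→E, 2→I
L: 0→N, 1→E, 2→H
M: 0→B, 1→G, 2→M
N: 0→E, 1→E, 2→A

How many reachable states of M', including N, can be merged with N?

Reachable states from the start: {A,C,D,E,F,H,I,K,N}. Unreachable: {B,G,J,L,M} — drop them.
Initial partition by acceptance: {E,H,I} | {A,C,D,F,K,N}.
Split {E,H,I} by δ(·,0) → {H,I} and {E}.
Split {A,C,D,F,K,N} by δ(·,0) → {A,D,F} and {C,N} and {K}.
No further refinement is possible. Final partition (5 blocks): {H,I} | {A,D,F} | {E} | {C,N} | {K}.
The equivalence class containing N is {C,N}, of size 2.

2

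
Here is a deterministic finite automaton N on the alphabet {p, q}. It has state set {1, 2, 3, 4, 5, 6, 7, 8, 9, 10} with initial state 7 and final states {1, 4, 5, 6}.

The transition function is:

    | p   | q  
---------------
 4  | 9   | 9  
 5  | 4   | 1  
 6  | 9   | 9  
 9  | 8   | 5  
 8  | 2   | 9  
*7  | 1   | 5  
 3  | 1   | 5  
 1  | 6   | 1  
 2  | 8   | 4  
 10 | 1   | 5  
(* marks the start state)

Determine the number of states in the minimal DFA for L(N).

6

Reachable states from the start: {1,2,4,5,6,7,8,9}. Unreachable: {3,10} — drop them.
P0 = {1,4,5,6} | {2,7,8,9}.
On input p, block {1,4,5,6} splits into {1,5} and {4,6}.
Split {2,7,8,9} by δ(·,p) → {2,8,9} and {7}.
Refine {2,8,9} on symbol q: members go to different blocks, giving {2} and {8} and {9}.
The partition is now stable with 6 blocks: {1,5} | {2} | {4,6} | {7} | {8} | {9}.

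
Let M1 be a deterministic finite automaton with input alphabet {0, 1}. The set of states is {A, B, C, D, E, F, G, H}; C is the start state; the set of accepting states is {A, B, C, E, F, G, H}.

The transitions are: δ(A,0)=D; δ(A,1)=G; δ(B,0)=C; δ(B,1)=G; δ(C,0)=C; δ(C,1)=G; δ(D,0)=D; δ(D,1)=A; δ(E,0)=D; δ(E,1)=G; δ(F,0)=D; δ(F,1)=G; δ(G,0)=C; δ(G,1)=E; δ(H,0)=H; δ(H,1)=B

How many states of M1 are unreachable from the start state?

No path from C leads to B, F, H; the other 5 states are all reachable.

3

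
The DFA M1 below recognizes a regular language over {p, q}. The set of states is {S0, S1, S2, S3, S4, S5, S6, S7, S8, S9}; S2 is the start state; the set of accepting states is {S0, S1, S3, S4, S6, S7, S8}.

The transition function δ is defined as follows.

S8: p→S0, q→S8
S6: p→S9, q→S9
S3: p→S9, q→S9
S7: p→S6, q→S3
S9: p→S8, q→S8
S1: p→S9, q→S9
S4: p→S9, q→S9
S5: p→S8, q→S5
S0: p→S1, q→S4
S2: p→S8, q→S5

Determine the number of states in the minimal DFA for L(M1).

5

Reachable states from the start: {S0,S1,S2,S4,S5,S8,S9}. Unreachable: {S3,S6,S7} — drop them.
Initial partition by acceptance: {S0,S1,S4,S8} | {S2,S5,S9}.
Split {S0,S1,S4,S8} by δ(·,p) → {S0,S8} and {S1,S4}.
Split {S0,S8} by δ(·,p) → {S0} and {S8}.
On input q, block {S2,S5,S9} splits into {S2,S5} and {S9}.
Stable partition: {S0} | {S2,S5} | {S1,S4} | {S8} | {S9} — 5 equivalence classes.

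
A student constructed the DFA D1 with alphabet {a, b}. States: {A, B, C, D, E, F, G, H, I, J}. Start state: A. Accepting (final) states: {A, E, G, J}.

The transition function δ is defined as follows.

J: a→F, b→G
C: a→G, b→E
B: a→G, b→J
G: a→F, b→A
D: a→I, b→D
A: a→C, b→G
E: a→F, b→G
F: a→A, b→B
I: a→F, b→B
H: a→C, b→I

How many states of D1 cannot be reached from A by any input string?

BFS from A reaches {A, B, C, E, F, G, J}; the 3 state(s) D, H, I are never visited.

3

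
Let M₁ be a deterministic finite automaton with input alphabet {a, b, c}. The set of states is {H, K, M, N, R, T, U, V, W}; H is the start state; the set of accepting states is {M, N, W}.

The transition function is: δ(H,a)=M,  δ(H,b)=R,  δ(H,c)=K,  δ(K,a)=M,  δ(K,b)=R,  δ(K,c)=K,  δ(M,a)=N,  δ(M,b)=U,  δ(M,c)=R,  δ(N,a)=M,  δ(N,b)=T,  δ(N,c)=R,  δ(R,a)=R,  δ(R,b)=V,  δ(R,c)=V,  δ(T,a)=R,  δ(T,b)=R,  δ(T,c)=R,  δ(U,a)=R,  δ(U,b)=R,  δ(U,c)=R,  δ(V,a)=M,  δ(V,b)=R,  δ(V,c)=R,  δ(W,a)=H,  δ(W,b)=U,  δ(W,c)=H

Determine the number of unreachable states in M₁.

1

Starting at H and following transitions, the reachable set is {H, K, M, N, R, T, U, V}. That leaves W unreachable — 1 in total.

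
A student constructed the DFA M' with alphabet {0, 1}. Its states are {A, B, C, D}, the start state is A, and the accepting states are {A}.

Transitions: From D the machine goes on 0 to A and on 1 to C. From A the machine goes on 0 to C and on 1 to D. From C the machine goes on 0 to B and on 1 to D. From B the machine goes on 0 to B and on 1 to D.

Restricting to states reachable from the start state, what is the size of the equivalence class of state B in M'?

All states are reachable from the start state.
Initial partition by acceptance: {A} | {B,C,D}.
Refine {B,C,D} on symbol 0: members go to different blocks, giving {B,C} and {D}.
Stable partition: {A} | {B,C} | {D} — 3 equivalence classes.
The equivalence class containing B is {B,C}, of size 2.

2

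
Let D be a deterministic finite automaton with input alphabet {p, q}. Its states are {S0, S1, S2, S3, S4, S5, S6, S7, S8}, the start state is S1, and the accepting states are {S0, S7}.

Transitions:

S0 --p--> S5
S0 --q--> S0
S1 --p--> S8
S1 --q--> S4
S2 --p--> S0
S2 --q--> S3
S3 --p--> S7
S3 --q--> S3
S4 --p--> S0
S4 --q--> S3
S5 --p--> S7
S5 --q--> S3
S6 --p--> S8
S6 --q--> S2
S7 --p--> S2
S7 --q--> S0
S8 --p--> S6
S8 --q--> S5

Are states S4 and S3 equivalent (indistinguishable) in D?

Yes

Every state is reachable, so we keep all 9.
Start with accepting vs non-accepting: {S0,S7} | {S1,S2,S3,S4,S5,S6,S8}.
On input p, block {S1,S2,S3,S4,S5,S6,S8} splits into {S2,S3,S4,S5} and {S1,S6,S8}.
The partition is now stable with 3 blocks: {S0,S7} | {S2,S3,S4,S5} | {S1,S6,S8}.
S4 and S3 lie in the same block of the stable partition, so they are equivalent — no string distinguishes them.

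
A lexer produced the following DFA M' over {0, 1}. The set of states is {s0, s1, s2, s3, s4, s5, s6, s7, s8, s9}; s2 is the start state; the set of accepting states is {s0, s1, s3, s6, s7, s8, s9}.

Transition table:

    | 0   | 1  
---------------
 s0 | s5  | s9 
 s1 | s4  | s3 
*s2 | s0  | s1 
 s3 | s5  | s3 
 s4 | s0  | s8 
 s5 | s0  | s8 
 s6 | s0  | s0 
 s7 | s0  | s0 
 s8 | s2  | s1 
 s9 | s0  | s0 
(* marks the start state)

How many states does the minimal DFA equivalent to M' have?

4

Reachable states from the start: {s0,s1,s2,s3,s4,s5,s8,s9}. Unreachable: {s6,s7} — drop them.
Initial partition by acceptance: {s0,s1,s3,s8,s9} | {s2,s4,s5}.
Refine {s0,s1,s3,s8,s9} on symbol 0: members go to different blocks, giving {s0,s1,s3,s8} and {s9}.
Refine {s0,s1,s3,s8} on symbol 1: members go to different blocks, giving {s1,s3,s8} and {s0}.
The partition is now stable with 4 blocks: {s1,s3,s8} | {s2,s4,s5} | {s9} | {s0}.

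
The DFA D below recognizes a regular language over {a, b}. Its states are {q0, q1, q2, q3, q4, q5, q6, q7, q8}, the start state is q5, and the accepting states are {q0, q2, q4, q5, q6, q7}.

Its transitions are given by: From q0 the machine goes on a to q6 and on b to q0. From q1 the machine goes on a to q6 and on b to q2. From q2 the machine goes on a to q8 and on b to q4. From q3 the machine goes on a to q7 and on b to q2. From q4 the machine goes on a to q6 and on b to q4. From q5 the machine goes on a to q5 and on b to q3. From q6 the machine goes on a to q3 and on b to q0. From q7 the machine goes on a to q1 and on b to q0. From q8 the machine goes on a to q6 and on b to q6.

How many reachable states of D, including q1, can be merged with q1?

3

Every state is reachable, so we keep all 9.
Start with accepting vs non-accepting: {q0,q2,q4,q5,q6,q7} | {q1,q3,q8}.
On input a, block {q0,q2,q4,q5,q6,q7} splits into {q0,q4,q5} and {q2,q6,q7}.
Split {q0,q4,q5} by δ(·,a) → {q0,q4} and {q5}.
The partition is now stable with 4 blocks: {q0,q4} | {q1,q3,q8} | {q2,q6,q7} | {q5}.
The equivalence class containing q1 is {q1,q3,q8}, of size 3.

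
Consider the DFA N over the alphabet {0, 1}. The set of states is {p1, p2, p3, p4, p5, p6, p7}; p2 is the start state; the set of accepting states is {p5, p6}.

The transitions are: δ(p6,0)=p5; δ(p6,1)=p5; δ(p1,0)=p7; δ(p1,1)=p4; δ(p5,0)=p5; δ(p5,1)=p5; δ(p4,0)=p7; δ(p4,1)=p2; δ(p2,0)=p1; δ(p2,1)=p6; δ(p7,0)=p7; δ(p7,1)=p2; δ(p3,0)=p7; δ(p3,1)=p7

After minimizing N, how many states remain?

First remove the unreachable states {p3}; 6 states remain.
Initial partition by acceptance: {p5,p6} | {p1,p2,p4,p7}.
On input 1, block {p1,p2,p4,p7} splits into {p1,p4,p7} and {p2}.
Split {p1,p4,p7} by δ(·,1) → {p4,p7} and {p1}.
Stable partition: {p5,p6} | {p4,p7} | {p2} | {p1} — 4 equivalence classes.

4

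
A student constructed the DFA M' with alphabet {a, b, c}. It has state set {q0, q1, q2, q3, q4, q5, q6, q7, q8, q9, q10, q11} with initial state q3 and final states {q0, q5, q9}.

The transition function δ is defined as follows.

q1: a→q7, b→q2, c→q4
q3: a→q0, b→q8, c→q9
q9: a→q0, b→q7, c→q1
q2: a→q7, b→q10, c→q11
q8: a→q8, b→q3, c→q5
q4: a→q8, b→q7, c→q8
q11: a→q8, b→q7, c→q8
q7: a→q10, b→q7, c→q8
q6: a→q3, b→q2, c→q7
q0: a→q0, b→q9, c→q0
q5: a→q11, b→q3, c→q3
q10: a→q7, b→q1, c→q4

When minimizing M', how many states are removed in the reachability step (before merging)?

No path from q3 leads to q6; the other 11 states are all reachable.

1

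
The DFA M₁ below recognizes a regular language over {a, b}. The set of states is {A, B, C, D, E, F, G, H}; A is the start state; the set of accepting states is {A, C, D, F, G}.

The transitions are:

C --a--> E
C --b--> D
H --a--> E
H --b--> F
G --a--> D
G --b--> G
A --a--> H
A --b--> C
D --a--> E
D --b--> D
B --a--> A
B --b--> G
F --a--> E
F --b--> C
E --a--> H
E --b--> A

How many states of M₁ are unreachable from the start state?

2

BFS from A reaches {A, C, D, E, F, H}; the 2 state(s) B, G are never visited.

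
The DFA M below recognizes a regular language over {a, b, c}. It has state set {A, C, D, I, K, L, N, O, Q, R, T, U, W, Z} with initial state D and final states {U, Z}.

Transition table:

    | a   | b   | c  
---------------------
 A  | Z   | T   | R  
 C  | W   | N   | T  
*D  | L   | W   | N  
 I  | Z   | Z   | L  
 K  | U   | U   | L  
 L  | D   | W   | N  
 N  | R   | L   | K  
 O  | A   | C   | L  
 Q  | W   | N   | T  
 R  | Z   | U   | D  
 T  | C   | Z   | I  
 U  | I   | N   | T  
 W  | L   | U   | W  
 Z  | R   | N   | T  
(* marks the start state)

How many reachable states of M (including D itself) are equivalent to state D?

2

Reachable states from the start: {C,D,I,K,L,N,R,T,U,W,Z}. Unreachable: {A,O,Q} — drop them.
P0 = {U,Z} | {C,D,I,K,L,N,R,T,W}.
Refine {C,D,I,K,L,N,R,T,W} on symbol a: members go to different blocks, giving {C,D,L,N,T,W} and {I,K,R}.
Refine {C,D,L,N,T,W} on symbol a: members go to different blocks, giving {C,D,L,T,W} and {N}.
Refine {C,D,L,T,W} on symbol b: members go to different blocks, giving {D,L} and {T,W} and {C}.
Split {T,W} by δ(·,a) → {T} and {W}.
No further refinement is possible. Final partition (7 blocks): {U,Z} | {D,L} | {I,K,R} | {N} | {T} | {C} | {W}.
State D belongs to the block {D,L}, which has 2 states.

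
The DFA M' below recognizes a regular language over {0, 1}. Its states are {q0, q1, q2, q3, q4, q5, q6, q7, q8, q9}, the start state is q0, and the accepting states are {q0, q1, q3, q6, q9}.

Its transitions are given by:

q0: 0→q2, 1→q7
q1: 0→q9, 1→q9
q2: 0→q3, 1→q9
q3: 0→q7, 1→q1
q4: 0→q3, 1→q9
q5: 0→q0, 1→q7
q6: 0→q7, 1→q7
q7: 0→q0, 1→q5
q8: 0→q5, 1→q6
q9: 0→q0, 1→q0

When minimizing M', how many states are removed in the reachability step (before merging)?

No path from q0 leads to q4, q6, q8; the other 7 states are all reachable.

3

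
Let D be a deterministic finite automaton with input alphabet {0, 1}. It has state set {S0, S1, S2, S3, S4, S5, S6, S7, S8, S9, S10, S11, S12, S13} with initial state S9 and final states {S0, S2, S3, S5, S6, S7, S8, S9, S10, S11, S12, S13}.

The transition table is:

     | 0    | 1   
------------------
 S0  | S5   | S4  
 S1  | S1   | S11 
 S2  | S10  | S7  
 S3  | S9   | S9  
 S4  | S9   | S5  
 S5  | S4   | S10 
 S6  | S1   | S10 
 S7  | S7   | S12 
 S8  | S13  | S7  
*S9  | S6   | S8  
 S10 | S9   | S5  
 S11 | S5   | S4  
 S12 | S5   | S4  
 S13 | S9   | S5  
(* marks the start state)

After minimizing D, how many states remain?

9

Reachable states from the start: {S1,S4,S5,S6,S7,S8,S9,S10,S11,S12,S13}. Unreachable: {S0,S2,S3} — drop them.
P0 = {S5,S6,S7,S8,S9,S10,S11,S12,S13} | {S1,S4}.
On input 0, block {S5,S6,S7,S8,S9,S10,S11,S12,S13} splits into {S7,S8,S9,S10,S11,S12,S13} and {S5,S6}.
On input 0, block {S7,S8,S9,S10,S11,S12,S13} splits into {S7,S8,S10,S13} and {S9,S11,S12}.
On input 0, block {S7,S8,S10,S13} splits into {S7,S8} and {S10,S13}.
Split {S7,S8} by δ(·,0) → {S7} and {S8}.
Refine {S1,S4} on symbol 0: members go to different blocks, giving {S1} and {S4}.
Refine {S5,S6} on symbol 0: members go to different blocks, giving {S5} and {S6}.
Split {S9,S11,S12} by δ(·,0) → {S11,S12} and {S9}.
The partition is now stable with 9 blocks: {S7} | {S1} | {S5} | {S11,S12} | {S10,S13} | {S8} | {S4} | {S6} | {S9}.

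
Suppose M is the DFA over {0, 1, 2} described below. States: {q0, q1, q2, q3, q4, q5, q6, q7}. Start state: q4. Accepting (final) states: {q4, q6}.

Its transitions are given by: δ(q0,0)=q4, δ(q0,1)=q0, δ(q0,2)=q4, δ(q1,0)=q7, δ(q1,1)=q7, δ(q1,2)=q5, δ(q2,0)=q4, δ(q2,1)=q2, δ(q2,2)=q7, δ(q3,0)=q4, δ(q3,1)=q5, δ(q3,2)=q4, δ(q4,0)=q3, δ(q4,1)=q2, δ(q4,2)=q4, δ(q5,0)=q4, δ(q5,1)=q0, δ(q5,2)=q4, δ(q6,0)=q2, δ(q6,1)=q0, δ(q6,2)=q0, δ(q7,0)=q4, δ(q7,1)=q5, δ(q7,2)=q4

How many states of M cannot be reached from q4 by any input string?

Starting at q4 and following transitions, the reachable set is {q0, q2, q3, q4, q5, q7}. That leaves q1, q6 unreachable — 2 in total.

2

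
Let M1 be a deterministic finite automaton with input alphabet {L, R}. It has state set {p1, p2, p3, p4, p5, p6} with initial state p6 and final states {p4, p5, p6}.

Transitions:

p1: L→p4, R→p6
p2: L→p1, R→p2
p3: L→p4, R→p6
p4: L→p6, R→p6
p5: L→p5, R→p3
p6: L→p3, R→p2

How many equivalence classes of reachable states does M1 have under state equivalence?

4

Reachable states from the start: {p1,p2,p3,p4,p6}. Unreachable: {p5} — drop them.
Initial partition by acceptance: {p4,p6} | {p1,p2,p3}.
Split {p4,p6} by δ(·,L) → {p4} and {p6}.
Refine {p1,p2,p3} on symbol L: members go to different blocks, giving {p1,p3} and {p2}.
The partition is now stable with 4 blocks: {p4} | {p1,p3} | {p6} | {p2}.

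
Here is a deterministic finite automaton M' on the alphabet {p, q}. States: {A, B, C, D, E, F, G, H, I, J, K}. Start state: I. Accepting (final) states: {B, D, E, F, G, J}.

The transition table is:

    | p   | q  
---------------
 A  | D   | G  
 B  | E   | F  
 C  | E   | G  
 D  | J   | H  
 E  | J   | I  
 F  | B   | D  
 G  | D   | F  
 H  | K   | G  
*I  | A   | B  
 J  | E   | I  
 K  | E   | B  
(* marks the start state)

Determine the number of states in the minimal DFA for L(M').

5

States {C} cannot be reached from the start state, so discard them.
Start with accepting vs non-accepting: {B,D,E,F,G,J} | {A,H,I,K}.
Refine {B,D,E,F,G,J} on symbol q: members go to different blocks, giving {B,F,G} and {D,E,J}.
On input p, block {B,F,G} splits into {B,G} and {F}.
Refine {A,H,I,K} on symbol p: members go to different blocks, giving {A,K} and {H,I}.
The partition is now stable with 5 blocks: {B,G} | {A,K} | {D,E,J} | {F} | {H,I}.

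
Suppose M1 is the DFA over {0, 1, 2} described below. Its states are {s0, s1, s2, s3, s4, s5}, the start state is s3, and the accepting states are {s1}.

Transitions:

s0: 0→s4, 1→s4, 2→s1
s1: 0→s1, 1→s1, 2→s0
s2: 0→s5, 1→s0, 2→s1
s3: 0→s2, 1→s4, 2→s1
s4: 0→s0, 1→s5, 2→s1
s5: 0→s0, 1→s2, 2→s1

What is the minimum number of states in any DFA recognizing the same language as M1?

2

Initial partition by acceptance: {s1} | {s0,s2,s3,s4,s5}.
Stable partition: {s1} | {s0,s2,s3,s4,s5} — 2 equivalence classes.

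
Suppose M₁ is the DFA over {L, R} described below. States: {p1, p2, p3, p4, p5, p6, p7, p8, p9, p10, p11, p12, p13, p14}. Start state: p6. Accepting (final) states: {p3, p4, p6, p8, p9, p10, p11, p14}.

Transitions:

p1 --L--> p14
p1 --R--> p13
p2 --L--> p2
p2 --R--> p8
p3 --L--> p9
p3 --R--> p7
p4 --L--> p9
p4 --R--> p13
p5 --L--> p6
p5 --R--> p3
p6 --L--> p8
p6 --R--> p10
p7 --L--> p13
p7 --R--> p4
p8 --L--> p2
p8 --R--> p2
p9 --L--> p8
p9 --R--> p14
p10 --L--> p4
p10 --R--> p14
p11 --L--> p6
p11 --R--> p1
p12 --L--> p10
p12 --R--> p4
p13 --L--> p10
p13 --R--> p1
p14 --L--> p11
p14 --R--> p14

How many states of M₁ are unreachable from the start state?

BFS from p6 reaches {p1, p2, p4, p6, p8, p9, p10, p11, p13, p14}; the 4 state(s) p3, p5, p7, p12 are never visited.

4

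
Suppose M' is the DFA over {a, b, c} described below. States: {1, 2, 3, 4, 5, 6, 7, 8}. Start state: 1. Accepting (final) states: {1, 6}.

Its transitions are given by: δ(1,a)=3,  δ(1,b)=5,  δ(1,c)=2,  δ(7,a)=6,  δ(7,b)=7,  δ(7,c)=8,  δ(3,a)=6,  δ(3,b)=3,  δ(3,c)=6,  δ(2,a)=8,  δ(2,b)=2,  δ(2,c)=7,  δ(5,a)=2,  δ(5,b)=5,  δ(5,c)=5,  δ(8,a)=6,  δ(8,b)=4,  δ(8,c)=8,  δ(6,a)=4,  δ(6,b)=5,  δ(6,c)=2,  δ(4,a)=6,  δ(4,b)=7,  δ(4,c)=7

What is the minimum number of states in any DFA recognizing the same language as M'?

All states are reachable from the start state.
Initial partition by acceptance: {1,6} | {2,3,4,5,7,8}.
Refine {2,3,4,5,7,8} on symbol a: members go to different blocks, giving {3,4,7,8} and {2,5}.
Refine {3,4,7,8} on symbol c: members go to different blocks, giving {4,7,8} and {3}.
Split {1,6} by δ(·,a) → {1} and {6}.
Refine {2,5} on symbol a: members go to different blocks, giving {2} and {5}.
The partition is now stable with 6 blocks: {1} | {4,7,8} | {2} | {3} | {6} | {5}.

6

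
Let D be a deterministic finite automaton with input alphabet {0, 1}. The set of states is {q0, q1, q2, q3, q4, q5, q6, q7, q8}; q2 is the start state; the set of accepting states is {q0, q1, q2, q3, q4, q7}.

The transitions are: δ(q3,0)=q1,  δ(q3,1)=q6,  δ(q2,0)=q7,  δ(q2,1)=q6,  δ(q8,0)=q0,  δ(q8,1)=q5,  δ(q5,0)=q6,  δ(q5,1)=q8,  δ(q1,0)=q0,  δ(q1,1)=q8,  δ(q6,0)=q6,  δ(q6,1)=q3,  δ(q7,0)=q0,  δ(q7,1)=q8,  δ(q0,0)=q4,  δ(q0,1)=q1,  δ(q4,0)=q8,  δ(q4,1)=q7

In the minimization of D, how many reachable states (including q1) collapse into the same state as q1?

2

All states are reachable from the start state.
P0 = {q0,q1,q2,q3,q4,q7} | {q5,q6,q8}.
Split {q0,q1,q2,q3,q4,q7} by δ(·,0) → {q0,q1,q2,q3,q7} and {q4}.
On input 0, block {q0,q1,q2,q3,q7} splits into {q1,q2,q3,q7} and {q0}.
Refine {q1,q2,q3,q7} on symbol 0: members go to different blocks, giving {q1,q7} and {q2,q3}.
On input 0, block {q5,q6,q8} splits into {q5,q6} and {q8}.
Split {q5,q6} by δ(·,1) → {q5} and {q6}.
Stable partition: {q1,q7} | {q5} | {q4} | {q0} | {q2,q3} | {q8} | {q6} — 7 equivalence classes.
The equivalence class containing q1 is {q1,q7}, of size 2.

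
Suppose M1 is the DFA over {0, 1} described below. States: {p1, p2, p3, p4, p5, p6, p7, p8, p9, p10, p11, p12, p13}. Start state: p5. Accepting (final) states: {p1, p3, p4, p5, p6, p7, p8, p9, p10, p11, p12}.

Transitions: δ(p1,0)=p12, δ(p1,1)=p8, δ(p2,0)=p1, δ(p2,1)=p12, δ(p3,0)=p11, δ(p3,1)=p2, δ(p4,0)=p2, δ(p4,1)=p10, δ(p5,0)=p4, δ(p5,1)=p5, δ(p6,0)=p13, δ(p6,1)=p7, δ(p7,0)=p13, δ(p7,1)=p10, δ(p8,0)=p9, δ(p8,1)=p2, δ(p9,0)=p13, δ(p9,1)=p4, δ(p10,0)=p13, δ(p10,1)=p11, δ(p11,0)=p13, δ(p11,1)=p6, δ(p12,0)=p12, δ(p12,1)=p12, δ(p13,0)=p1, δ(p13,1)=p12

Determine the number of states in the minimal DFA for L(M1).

6

States {p3} cannot be reached from the start state, so discard them.
Initial partition by acceptance: {p1,p4,p5,p6,p7,p8,p9,p10,p11,p12} | {p2,p13}.
Refine {p1,p4,p5,p6,p7,p8,p9,p10,p11,p12} on symbol 0: members go to different blocks, giving {p4,p6,p7,p9,p10,p11} and {p1,p5,p8,p12}.
Refine {p1,p5,p8,p12} on symbol 0: members go to different blocks, giving {p1,p12} and {p5,p8}.
Refine {p1,p12} on symbol 1: members go to different blocks, giving {p1} and {p12}.
Refine {p5,p8} on symbol 1: members go to different blocks, giving {p5} and {p8}.
Stable partition: {p4,p6,p7,p9,p10,p11} | {p2,p13} | {p1} | {p5} | {p12} | {p8} — 6 equivalence classes.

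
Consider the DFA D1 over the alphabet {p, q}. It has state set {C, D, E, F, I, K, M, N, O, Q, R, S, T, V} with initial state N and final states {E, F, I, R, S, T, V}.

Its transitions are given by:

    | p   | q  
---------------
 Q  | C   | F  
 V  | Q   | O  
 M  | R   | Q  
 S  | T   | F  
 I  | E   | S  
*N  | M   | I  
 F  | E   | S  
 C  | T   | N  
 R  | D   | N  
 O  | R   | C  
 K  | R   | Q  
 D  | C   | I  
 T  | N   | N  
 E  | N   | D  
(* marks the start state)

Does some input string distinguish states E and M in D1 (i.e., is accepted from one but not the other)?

Yes

First remove the unreachable states {K,O,V}; 11 states remain.
Initial partition by acceptance: {E,F,I,R,S,T} | {C,D,M,N,Q}.
Split {E,F,I,R,S,T} by δ(·,p) → {F,I,S} and {E,R,T}.
Refine {C,D,M,N,Q} on symbol p: members go to different blocks, giving {D,N,Q} and {C,M}.
Stable partition: {F,I,S} | {D,N,Q} | {E,R,T} | {C,M} — 4 equivalence classes.
E and M end up in different blocks, so they are distinguishable. For instance, the string 'ε' is accepted from only E.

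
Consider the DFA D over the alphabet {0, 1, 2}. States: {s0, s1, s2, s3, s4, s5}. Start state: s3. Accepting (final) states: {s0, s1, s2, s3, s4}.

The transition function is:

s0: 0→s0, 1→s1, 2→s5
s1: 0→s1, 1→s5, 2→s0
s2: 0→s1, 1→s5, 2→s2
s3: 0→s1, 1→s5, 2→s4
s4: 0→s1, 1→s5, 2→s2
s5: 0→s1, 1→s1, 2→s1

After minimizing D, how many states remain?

Start with accepting vs non-accepting: {s0,s1,s2,s3,s4} | {s5}.
Split {s0,s1,s2,s3,s4} by δ(·,1) → {s1,s2,s3,s4} and {s0}.
Split {s1,s2,s3,s4} by δ(·,2) → {s2,s3,s4} and {s1}.
Stable partition: {s2,s3,s4} | {s5} | {s0} | {s1} — 4 equivalence classes.

4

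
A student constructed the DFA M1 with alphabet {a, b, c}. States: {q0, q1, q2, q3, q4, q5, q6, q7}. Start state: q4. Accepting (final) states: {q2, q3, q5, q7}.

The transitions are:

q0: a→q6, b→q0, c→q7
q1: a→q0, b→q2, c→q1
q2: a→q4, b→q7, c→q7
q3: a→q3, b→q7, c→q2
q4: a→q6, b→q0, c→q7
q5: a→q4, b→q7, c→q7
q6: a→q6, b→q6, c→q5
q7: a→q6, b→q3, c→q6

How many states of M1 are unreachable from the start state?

BFS from q4 reaches {q0, q2, q3, q4, q5, q6, q7}; the 1 state(s) q1 are never visited.

1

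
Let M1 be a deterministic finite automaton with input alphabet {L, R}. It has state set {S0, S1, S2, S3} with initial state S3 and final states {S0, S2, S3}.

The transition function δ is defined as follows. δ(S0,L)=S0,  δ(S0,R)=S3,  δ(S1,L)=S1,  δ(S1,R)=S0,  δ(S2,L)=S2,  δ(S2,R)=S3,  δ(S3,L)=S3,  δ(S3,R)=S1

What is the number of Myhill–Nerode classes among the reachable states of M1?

3

Reachable states from the start: {S0,S1,S3}. Unreachable: {S2} — drop them.
P0 = {S0,S3} | {S1}.
Split {S0,S3} by δ(·,R) → {S0} and {S3}.
Stable partition: {S0} | {S1} | {S3} — 3 equivalence classes.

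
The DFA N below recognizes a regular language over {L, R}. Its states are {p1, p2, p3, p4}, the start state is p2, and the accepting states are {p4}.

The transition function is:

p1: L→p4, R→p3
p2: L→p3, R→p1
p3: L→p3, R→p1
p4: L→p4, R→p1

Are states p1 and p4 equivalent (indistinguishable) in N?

No

P0 = {p4} | {p1,p2,p3}.
Refine {p1,p2,p3} on symbol L: members go to different blocks, giving {p2,p3} and {p1}.
Stable partition: {p4} | {p2,p3} | {p1} — 3 equivalence classes.
p1 and p4 end up in different blocks, so they are distinguishable. For instance, the string 'ε' is accepted from only p4.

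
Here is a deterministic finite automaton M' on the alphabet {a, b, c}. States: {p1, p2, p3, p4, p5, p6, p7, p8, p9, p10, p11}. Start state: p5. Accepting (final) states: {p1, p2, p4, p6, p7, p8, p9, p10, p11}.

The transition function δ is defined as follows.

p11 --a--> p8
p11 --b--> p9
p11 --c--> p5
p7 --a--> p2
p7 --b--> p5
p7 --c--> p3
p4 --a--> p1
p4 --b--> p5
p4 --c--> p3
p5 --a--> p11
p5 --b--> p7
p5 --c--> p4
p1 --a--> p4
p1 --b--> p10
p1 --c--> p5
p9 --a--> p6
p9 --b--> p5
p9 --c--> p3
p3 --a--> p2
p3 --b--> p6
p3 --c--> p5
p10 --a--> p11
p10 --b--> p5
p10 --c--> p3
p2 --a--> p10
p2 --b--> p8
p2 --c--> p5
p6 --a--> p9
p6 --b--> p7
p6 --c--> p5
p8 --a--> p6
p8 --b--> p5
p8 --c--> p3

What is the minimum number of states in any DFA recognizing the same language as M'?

4

Every state is reachable, so we keep all 11.
Initial partition by acceptance: {p1,p2,p4,p6,p7,p8,p9,p10,p11} | {p3,p5}.
Split {p1,p2,p4,p6,p7,p8,p9,p10,p11} by δ(·,b) → {p4,p7,p8,p9,p10} and {p1,p2,p6,p11}.
Split {p3,p5} by δ(·,b) → {p3} and {p5}.
Stable partition: {p4,p7,p8,p9,p10} | {p3} | {p1,p2,p6,p11} | {p5} — 4 equivalence classes.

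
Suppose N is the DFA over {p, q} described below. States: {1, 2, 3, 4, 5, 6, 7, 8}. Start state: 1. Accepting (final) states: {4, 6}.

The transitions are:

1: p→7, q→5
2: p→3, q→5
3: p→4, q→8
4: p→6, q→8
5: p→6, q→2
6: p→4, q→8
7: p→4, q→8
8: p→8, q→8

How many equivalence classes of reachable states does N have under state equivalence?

Initial partition by acceptance: {4,6} | {1,2,3,5,7,8}.
Split {1,2,3,5,7,8} by δ(·,p) → {1,2,8} and {3,5,7}.
On input p, block {1,2,8} splits into {1,2} and {8}.
On input q, block {3,5,7} splits into {3,7} and {5}.
The partition is now stable with 5 blocks: {4,6} | {1,2} | {3,7} | {8} | {5}.

5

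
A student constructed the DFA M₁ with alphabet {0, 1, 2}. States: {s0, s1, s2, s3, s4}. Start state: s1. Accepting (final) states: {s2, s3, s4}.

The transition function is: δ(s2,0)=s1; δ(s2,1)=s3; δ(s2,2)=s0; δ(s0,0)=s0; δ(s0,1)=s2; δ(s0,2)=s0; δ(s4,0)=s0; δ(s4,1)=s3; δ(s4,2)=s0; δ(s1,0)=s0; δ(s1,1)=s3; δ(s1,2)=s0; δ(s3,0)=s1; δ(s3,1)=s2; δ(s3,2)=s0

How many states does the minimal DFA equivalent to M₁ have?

States {s4} cannot be reached from the start state, so discard them.
Initial partition by acceptance: {s2,s3} | {s0,s1}.
The partition is now stable with 2 blocks: {s2,s3} | {s0,s1}.

2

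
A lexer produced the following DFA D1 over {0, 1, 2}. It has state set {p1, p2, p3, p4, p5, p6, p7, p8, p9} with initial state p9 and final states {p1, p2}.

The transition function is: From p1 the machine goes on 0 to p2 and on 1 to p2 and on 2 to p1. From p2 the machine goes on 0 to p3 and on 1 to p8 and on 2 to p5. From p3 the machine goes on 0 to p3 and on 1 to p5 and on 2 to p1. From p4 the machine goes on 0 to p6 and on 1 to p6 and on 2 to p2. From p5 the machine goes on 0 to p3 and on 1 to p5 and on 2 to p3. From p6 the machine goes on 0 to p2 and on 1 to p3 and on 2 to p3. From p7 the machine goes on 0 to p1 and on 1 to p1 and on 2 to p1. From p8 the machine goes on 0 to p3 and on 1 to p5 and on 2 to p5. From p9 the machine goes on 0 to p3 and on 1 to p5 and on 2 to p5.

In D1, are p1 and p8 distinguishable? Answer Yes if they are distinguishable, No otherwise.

States {p4,p6,p7} cannot be reached from the start state, so discard them.
P0 = {p1,p2} | {p3,p5,p8,p9}.
On input 0, block {p1,p2} splits into {p1} and {p2}.
Refine {p3,p5,p8,p9} on symbol 2: members go to different blocks, giving {p5,p8,p9} and {p3}.
Refine {p5,p8,p9} on symbol 2: members go to different blocks, giving {p8,p9} and {p5}.
Stable partition: {p1} | {p8,p9} | {p2} | {p3} | {p5} — 5 equivalence classes.
p1 and p8 end up in different blocks, so they are distinguishable. For instance, the string 'ε' is accepted from only p1.

Yes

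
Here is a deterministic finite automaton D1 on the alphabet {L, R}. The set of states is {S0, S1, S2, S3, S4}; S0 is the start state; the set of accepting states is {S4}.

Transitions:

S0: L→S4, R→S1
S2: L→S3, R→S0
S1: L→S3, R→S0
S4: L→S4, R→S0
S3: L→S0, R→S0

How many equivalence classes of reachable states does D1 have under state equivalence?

4

States {S2} cannot be reached from the start state, so discard them.
Start with accepting vs non-accepting: {S4} | {S0,S1,S3}.
Refine {S0,S1,S3} on symbol L: members go to different blocks, giving {S1,S3} and {S0}.
Split {S1,S3} by δ(·,L) → {S1} and {S3}.
The partition is now stable with 4 blocks: {S4} | {S1} | {S0} | {S3}.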